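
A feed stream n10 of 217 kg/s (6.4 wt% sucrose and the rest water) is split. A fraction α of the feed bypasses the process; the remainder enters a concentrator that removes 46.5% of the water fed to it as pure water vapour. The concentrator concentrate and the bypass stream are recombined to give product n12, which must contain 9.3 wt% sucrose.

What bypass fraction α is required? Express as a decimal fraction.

0.284

All 217×0.064 = 13.888 kg/s of sucrose reaches n12, so n12 = 13.888/0.093 = 149.33 kg/s and vapour = 67.667 kg/s.
The evaporator receives (1−α)·217 of feed at 0.936 water and removes 0.465 of that water:
0.465×0.936×(1−α)×217 = 67.667
(1−α) = 67.667/94.447 = 0.7165;  α = 0.2835.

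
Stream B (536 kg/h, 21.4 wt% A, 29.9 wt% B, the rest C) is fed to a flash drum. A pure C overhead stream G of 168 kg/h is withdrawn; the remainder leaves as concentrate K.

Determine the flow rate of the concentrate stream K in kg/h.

Concentrate = 536 − 168 = 368 kg/h.

368 kg/h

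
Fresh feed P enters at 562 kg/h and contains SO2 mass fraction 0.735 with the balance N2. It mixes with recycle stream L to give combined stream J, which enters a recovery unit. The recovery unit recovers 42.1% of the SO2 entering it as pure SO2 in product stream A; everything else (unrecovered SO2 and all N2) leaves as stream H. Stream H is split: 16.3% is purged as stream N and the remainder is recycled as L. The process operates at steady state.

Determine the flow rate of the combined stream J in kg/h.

1715 kg/h

N2 enters only via P and leaves only via the purge: 562×0.265 = 0.163×(N2 in H), and the recovery unit passes all N2, so N2 in J = N2 in H = 913.68 kg/h.
SO2 in J: m_A = 562×0.735 + (1−0.163)·(1−0.421)·m_A, so m_A = 413.07/0.5154 = 801.49 kg/h.
J = 801.49 + 913.68 = 1715.2 kg/h.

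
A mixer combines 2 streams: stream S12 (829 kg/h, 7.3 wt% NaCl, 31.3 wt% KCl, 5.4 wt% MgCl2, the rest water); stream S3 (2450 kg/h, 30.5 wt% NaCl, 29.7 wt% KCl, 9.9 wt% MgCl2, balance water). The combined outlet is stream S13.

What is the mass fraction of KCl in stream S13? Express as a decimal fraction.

Total flow out = 829 + 2450 = 3279 kg/h.
KCl in = 829×0.313 + 2450×0.297 = 987.13 kg/h.
KCl mass fraction in S13 = 987.13/3279 = 0.301.

0.301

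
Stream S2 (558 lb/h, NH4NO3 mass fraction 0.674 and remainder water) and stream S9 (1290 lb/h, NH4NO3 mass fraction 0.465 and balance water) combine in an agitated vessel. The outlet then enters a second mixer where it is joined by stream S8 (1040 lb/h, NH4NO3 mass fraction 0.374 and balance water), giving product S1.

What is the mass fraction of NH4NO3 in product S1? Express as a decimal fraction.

0.473

Overall, product flow = 2888 lb/h.
NH4NO3 in = 558×0.674 + 1290×0.465 + 1040×0.374 = 1364.9 lb/h.
NH4NO3 fraction in S1 = 0.473.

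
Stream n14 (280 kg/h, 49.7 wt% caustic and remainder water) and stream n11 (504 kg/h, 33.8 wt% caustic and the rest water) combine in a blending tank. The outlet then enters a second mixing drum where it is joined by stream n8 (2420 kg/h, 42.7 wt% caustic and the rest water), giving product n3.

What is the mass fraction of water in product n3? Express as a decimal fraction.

Overall, product flow = 3204 kg/h.
water in = 280×0.503 + 504×0.662 + 2420×0.573 = 1861.1 kg/h.
water fraction in n3 = 0.5809.

0.5809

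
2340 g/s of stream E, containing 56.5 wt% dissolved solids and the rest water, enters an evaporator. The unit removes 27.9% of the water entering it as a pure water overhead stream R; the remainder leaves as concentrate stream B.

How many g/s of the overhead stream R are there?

284 g/s

water entering = 2340×0.435 = 1017.9 g/s; overhead removed = 0.279×1017.9 = 283.99 g/s.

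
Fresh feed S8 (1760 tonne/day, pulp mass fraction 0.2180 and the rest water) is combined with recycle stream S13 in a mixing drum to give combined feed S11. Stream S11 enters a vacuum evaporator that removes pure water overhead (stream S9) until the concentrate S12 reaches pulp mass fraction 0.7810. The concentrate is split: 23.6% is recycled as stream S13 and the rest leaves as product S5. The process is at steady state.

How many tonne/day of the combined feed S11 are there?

Overall pulp balance (none leaves overhead): pulp in fresh feed = pulp in product, i.e. 1760×0.218 = (1−0.236)·S12·0.781.
S12 = 383.68/(0.781×0.764) = 643.02 tonne/day.
Recycle S13 = 0.236×643.02 = 151.75 tonne/day.
Combined feed S11 = 1760 + 151.75 = 1911.8 tonne/day.

1912 tonne/day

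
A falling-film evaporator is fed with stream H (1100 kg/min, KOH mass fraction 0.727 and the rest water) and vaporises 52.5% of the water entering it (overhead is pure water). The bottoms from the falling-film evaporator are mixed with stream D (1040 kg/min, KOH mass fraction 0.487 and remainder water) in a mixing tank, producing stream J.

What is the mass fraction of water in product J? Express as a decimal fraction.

0.341

Vapour removed = 0.525×0.273×1100 = 157.66 kg/min; concentrate = 942.34 kg/min.
water reaching the mixer = 142.64 (from concentrate) + 1040×0.513 = 676.16 kg/min.
Product flow = 942.34 + 1040 = 1982.3 kg/min; water fraction = 0.341.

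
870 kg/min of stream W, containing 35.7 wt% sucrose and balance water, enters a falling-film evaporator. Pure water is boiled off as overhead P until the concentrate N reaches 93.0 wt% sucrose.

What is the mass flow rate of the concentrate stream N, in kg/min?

sucrose is conserved: 870×0.357 = 310.59 kg/min all reports to the concentrate.
Concentrate = 310.59/(target fraction) = 333.97 kg/min.

334 kg/min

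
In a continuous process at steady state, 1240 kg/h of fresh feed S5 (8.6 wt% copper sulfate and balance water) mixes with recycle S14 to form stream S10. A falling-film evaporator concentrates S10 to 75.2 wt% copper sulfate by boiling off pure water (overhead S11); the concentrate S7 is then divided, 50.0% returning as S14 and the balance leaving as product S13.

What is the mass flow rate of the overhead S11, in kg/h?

1098 kg/h

Overall copper sulfate balance (none leaves overhead): copper sulfate in fresh feed = copper sulfate in product, i.e. 1240×0.086 = (1−0.500)·S7·0.752.
S7 = 106.64/(0.752×0.500) = 283.62 kg/h.
Recycle S14 = 0.500×283.62 = 141.81 kg/h.
Combined feed S10 = 1240 + 141.81 = 1381.8 kg/h.
Overhead S11 = S10 − S7 = 1381.8 − 283.62 = 1098.2 kg/h.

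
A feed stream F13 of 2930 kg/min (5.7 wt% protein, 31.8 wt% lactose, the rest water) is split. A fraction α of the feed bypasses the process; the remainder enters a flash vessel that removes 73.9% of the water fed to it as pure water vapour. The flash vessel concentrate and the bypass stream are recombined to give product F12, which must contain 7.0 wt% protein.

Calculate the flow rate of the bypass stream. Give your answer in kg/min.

1752 kg/min

All 2930×0.057 = 167.01 kg/min of protein reaches F12, so F12 = 167.01/0.070 = 2385.9 kg/min and vapour = 544.14 kg/min.
The evaporator receives (1−α)·2930 of feed at 0.625 water and removes 0.739 of that water:
0.739×0.625×(1−α)×2930 = 544.14
(1−α) = 544.14/1353.3 = 0.4021;  α = 0.5979.
Bypass flow = 0.5979×2930 = 1751.9 kg/min.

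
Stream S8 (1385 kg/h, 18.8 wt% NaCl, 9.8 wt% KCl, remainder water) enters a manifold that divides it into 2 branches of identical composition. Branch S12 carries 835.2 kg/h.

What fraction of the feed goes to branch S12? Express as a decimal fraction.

0.603

Fraction to S12 = 835.2/1385 = 0.6030.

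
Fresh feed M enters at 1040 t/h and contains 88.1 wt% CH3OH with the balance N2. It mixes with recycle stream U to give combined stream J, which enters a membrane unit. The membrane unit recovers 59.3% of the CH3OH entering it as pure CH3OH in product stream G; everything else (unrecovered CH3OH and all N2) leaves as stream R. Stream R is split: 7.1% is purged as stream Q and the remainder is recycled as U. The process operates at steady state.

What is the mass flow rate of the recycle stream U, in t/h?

N2 enters only via M and leaves only via the purge: 1040×0.119 = 0.071×(N2 in R), and the membrane unit passes all N2, so N2 in J = N2 in R = 1743.1 t/h.
CH3OH in J: m_A = 1040×0.881 + (1−0.071)·(1−0.593)·m_A, so m_A = 916.24/0.6219 = 1473.3 t/h.
R = (1−0.593)×1473.3 + 1743.1 = 2342.7 t/h.
Recycle U = (1−0.071)×2342.7 = 2176.4 t/h.

2176 t/h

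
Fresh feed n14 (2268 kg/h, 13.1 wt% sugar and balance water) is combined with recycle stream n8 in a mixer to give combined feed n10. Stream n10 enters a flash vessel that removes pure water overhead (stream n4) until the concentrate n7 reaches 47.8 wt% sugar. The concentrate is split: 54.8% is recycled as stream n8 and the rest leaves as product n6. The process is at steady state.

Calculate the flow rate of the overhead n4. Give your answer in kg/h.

Overall sugar balance (none leaves overhead): sugar in fresh feed = sugar in product, i.e. 2268×0.131 = (1−0.548)·n7·0.478.
n7 = 297.11/(0.478×0.452) = 1375.1 kg/h.
Recycle n8 = 0.548×1375.1 = 753.58 kg/h.
Combined feed n10 = 2268 + 753.58 = 3021.6 kg/h.
Overhead n4 = n10 − n7 = 3021.6 − 1375.1 = 1646.4 kg/h.

1646 kg/h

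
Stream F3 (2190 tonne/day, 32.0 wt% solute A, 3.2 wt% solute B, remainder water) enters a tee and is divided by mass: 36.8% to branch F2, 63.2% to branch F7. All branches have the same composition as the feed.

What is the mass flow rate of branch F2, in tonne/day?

Branch F2 flow = 0.368×2190 = 805.92 tonne/day.

805.9 tonne/day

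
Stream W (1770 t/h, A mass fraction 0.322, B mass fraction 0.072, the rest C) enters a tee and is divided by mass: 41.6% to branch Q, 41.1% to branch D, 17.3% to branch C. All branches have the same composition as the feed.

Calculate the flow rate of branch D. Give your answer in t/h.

Branch D flow = 0.411×1770 = 727.47 t/h.

727.5 t/h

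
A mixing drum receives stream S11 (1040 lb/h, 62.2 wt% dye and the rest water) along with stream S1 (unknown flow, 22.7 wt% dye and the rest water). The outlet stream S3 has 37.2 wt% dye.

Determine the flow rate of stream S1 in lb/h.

Let S1 be the unknown flow. Total out = 1040 + S1.
dye balance: 646.88 + 0.227·S1 = 0.372·(1040 + S1)
(0.227 − 0.372)·S1 = 0.372×1040 − 646.88 = -260
S1 = -260 / -0.145 = 1793.1 lb/h

1793 lb/h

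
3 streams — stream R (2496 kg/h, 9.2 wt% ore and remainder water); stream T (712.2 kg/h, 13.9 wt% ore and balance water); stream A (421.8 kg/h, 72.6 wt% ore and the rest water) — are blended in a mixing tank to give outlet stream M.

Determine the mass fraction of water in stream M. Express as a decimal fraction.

Total flow out = 2496 + 712.2 + 421.8 = 3630 kg/h.
water in = 2496×0.908 + 712.2×0.861 + 421.8×0.274 = 2995.1 kg/h.
water mass fraction in M = 2995.1/3630 = 0.8251.

0.8251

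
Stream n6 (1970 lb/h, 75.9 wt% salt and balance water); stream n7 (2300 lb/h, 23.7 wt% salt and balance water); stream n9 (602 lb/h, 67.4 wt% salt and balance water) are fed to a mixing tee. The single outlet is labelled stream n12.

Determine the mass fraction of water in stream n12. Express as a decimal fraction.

Total flow out = 1970 + 2300 + 602 = 4872 lb/h.
water in = 1970×0.241 + 2300×0.763 + 602×0.326 = 2425.9 lb/h.
water mass fraction in n12 = 2425.9/4872 = 0.498.

0.498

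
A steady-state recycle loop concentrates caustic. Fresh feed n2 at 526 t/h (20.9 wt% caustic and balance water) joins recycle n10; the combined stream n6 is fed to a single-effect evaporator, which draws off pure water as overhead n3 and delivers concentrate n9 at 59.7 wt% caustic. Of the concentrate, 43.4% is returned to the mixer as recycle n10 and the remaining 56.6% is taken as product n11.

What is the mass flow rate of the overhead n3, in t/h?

341.9 t/h

Overall caustic balance (none leaves overhead): caustic in fresh feed = caustic in product, i.e. 526×0.209 = (1−0.434)·n9·0.597.
n9 = 109.93/(0.597×0.566) = 325.34 t/h.
Recycle n10 = 0.434×325.34 = 141.2 t/h.
Combined feed n6 = 526 + 141.2 = 667.2 t/h.
Overhead n3 = n6 − n9 = 667.2 − 325.34 = 341.86 t/h.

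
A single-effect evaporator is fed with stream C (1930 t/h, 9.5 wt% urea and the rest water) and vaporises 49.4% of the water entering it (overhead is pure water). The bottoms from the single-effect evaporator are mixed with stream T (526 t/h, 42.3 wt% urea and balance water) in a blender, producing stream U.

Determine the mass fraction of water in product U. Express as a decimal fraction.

Vapour removed = 0.494×0.905×1930 = 862.85 t/h; concentrate = 1067.2 t/h.
water reaching the mixer = 883.8 (from concentrate) + 526×0.577 = 1187.3 t/h.
Product flow = 1067.2 + 526 = 1593.2 t/h; water fraction = 0.745.

0.745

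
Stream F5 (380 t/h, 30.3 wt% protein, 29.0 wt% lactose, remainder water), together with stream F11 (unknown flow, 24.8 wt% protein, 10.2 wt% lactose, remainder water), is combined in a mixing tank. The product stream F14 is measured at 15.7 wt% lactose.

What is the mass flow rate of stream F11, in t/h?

Let F11 be the unknown flow. Total out = 380 + F11.
lactose balance: 110.2 + 0.102·F11 = 0.157·(380 + F11)
(0.102 − 0.157)·F11 = 0.157×380 − 110.2 = -50.54
F11 = -50.54 / -0.055 = 918.91 t/h

918.9 t/h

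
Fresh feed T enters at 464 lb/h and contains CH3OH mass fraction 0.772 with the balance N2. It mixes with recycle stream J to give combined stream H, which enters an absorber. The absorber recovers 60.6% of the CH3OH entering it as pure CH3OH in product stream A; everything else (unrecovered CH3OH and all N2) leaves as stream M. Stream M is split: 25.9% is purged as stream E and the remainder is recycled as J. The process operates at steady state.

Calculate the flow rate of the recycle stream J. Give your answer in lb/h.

450.4 lb/h

N2 enters only via T and leaves only via the purge: 464×0.228 = 0.259×(N2 in M), and the absorber passes all N2, so N2 in H = N2 in M = 408.46 lb/h.
CH3OH in H: m_A = 464×0.772 + (1−0.259)·(1−0.606)·m_A, so m_A = 358.21/0.7080 = 505.91 lb/h.
M = (1−0.606)×505.91 + 408.46 = 607.79 lb/h.
Recycle J = (1−0.259)×607.79 = 450.37 lb/h.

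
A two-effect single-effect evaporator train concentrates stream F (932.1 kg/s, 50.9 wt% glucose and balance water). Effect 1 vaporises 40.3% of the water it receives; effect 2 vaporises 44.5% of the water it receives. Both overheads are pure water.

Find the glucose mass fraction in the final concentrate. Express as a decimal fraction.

water in feed = 932.1×0.491 = 457.66 kg/s.
After stage 1: water left = (1−0.403)×457.66 = 273.22; stream total = 747.66 kg/s.
After stage 2: water left = (1−0.445)×273.22 = 151.64; final concentrate = 626.08 kg/s.
glucose fraction = 474.44/626.08 = 0.758.

0.758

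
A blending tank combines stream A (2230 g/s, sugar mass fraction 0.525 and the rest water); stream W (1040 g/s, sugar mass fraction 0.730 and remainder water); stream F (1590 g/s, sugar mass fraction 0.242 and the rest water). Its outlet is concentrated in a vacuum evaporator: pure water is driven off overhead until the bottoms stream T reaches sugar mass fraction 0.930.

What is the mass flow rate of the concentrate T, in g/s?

2489 g/s

sugar entering = 2230×0.525 + 1040×0.730 + 1590×0.242 = 2314.7 g/s.
All sugar reports to T, so T = 2314.7/0.930 = 2489 g/s.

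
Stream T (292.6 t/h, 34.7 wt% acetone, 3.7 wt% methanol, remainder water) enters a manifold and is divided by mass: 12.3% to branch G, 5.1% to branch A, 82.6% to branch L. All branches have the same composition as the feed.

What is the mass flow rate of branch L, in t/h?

241.7 t/h

Branch L flow = 0.826×292.6 = 241.69 t/h.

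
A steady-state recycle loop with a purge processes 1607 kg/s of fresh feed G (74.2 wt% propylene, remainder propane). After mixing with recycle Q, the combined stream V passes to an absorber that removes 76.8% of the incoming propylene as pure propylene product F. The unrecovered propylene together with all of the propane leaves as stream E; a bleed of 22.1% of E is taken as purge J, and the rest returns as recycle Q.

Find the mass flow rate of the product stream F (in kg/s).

1118 kg/s

propylene in V: m_A = 1607×0.742 + (1−0.221)·(1−0.768)·m_A, so m_A = 1192.4/0.8193 = 1455.4 kg/s.
Product F = 0.768×1455.4 = 1117.8 kg/s.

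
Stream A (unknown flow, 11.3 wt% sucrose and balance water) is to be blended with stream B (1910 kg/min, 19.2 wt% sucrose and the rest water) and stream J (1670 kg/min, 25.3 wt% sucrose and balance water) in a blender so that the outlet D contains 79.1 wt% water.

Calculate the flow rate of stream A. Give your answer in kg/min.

427.2 kg/min

Let A be the unknown flow. Total out = 3580 + A.
water balance: 2790.8 + 0.887·A = 0.791·(3580 + A)
(0.887 − 0.791)·A = 0.791×3580 − 2790.8 = 41.01
A = 41.01 / 0.096 = 427.19 kg/min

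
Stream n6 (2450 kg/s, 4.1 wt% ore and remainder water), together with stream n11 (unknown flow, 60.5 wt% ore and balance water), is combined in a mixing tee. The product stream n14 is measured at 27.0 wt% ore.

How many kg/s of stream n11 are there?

1675 kg/s

Let n11 be the unknown flow. Total out = 2450 + n11.
ore balance: 100.45 + 0.605·n11 = 0.270·(2450 + n11)
(0.605 − 0.270)·n11 = 0.270×2450 − 100.45 = 561.05
n11 = 561.05 / 0.335 = 1674.8 kg/s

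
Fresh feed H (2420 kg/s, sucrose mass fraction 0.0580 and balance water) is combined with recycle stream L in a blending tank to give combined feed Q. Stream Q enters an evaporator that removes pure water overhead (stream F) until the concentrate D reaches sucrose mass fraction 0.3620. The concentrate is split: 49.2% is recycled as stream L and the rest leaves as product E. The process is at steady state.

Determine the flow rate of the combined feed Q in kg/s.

Overall sucrose balance (none leaves overhead): sucrose in fresh feed = sucrose in product, i.e. 2420×0.058 = (1−0.492)·D·0.362.
D = 140.36/(0.362×0.508) = 763.26 kg/s.
Recycle L = 0.492×763.26 = 375.52 kg/s.
Combined feed Q = 2420 + 375.52 = 2795.5 kg/s.

2796 kg/s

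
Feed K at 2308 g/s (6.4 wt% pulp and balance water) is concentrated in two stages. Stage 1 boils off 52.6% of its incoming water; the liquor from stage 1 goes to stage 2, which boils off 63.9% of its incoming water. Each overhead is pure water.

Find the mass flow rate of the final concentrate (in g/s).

water in feed = 2308×0.936 = 2160.3 g/s.
After stage 1: water left = (1−0.526)×2160.3 = 1024; stream total = 1171.7 g/s.
After stage 2: water left = (1−0.639)×1024 = 369.66; final concentrate = 517.37 g/s.

517.4 g/s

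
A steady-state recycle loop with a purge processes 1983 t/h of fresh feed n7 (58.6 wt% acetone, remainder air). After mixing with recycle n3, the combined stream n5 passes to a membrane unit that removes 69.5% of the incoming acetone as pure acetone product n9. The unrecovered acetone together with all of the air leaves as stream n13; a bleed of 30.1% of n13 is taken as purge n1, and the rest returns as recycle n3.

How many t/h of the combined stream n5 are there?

4204 t/h

air enters only via n7 and leaves only via the purge: 1983×0.414 = 0.301×(air in n13), and the membrane unit passes all air, so air in n5 = air in n13 = 2727.4 t/h.
acetone in n5: m_A = 1983×0.586 + (1−0.301)·(1−0.695)·m_A, so m_A = 1162/0.7868 = 1476.9 t/h.
n5 = 1476.9 + 2727.4 = 4204.4 t/h.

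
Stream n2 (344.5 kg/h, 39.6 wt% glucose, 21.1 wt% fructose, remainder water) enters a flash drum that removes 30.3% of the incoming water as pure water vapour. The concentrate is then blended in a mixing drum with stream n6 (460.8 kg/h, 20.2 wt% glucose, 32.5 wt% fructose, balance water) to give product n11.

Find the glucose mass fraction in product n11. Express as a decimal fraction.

Vapour removed = 0.303×0.393×344.5 = 41.023 kg/h; concentrate = 303.48 kg/h.
glucose reaching the mixer = 136.42 (from concentrate) + 460.8×0.202 = 229.5 kg/h.
Product flow = 303.48 + 460.8 = 764.28 kg/h; glucose fraction = 0.300.

0.300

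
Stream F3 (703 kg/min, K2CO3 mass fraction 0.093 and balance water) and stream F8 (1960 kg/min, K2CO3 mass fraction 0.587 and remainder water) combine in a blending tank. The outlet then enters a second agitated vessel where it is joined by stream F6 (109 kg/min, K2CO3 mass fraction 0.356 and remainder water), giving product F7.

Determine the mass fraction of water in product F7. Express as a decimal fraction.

0.547

Overall, product flow = 2772 kg/min.
water in = 703×0.907 + 1960×0.413 + 109×0.644 = 1517.3 kg/min.
water fraction in F7 = 0.547.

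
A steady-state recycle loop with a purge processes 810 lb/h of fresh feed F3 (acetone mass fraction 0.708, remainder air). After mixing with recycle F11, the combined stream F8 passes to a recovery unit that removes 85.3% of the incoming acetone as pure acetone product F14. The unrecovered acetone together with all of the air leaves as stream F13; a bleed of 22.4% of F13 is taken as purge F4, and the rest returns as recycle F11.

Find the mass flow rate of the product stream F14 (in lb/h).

552.2 lb/h

acetone in F8: m_A = 810×0.708 + (1−0.224)·(1−0.853)·m_A, so m_A = 573.48/0.8859 = 647.32 lb/h.
Product F14 = 0.853×647.32 = 552.17 lb/h.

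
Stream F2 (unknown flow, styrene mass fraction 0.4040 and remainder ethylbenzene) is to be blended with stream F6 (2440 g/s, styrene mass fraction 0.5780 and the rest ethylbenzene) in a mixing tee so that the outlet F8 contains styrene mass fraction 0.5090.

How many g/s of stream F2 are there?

Let F2 be the unknown flow. Total out = 2440 + F2.
styrene balance: 1410.3 + 0.404·F2 = 0.509·(2440 + F2)
(0.404 − 0.509)·F2 = 0.509×2440 − 1410.3 = -168.36
F2 = -168.36 / -0.105 = 1603.4 g/s

1603 g/s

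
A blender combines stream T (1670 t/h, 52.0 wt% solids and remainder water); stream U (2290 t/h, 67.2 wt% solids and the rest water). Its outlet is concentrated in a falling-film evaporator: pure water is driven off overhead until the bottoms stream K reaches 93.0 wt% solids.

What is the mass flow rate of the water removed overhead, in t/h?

1372 t/h

solids entering = 1670×0.520 + 2290×0.672 = 2407.3 t/h.
All solids reports to K, so K = 2407.3/0.930 = 2588.5 t/h.
Total feed = 3960 t/h; overhead = 3960 − 2588.5 = 1371.5 t/h.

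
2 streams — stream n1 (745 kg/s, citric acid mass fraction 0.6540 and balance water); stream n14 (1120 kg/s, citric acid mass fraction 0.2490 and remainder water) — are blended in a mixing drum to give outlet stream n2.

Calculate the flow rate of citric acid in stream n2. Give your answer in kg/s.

citric acid out = citric acid in = 745×0.654 + 1120×0.249 = 766.11 kg/s.

766.1 kg/s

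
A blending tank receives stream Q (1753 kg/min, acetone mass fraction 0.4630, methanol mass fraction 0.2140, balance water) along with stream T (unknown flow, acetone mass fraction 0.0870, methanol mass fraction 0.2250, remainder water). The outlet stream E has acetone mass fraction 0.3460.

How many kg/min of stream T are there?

Let T be the unknown flow. Total out = 1753 + T.
acetone balance: 811.64 + 0.087·T = 0.346·(1753 + T)
(0.087 − 0.346)·T = 0.346×1753 − 811.64 = -205.1
T = -205.1 / -0.259 = 791.9 kg/min

791.9 kg/min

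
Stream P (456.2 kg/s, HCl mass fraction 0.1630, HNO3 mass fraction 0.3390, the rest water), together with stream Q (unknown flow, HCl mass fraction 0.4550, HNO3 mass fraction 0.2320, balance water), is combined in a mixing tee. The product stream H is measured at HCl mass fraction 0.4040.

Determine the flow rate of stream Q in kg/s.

2156 kg/s

Let Q be the unknown flow. Total out = 456.2 + Q.
HCl balance: 74.361 + 0.455·Q = 0.404·(456.2 + Q)
(0.455 − 0.404)·Q = 0.404×456.2 − 74.361 = 109.94
Q = 109.94 / 0.051 = 2155.8 kg/s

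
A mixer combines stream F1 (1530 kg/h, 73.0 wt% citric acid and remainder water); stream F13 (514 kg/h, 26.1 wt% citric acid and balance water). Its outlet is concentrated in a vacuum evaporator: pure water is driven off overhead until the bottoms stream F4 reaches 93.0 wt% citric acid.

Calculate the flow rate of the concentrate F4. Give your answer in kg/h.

citric acid entering = 1530×0.730 + 514×0.261 = 1251.1 kg/h.
All citric acid reports to F4, so F4 = 1251.1/0.930 = 1345.2 kg/h.

1345 kg/h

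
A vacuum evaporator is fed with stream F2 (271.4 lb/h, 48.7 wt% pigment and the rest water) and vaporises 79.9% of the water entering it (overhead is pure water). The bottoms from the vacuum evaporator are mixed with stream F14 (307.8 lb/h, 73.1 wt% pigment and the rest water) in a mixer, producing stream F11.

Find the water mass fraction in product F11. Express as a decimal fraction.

Vapour removed = 0.799×0.513×271.4 = 111.24 lb/h; concentrate = 160.16 lb/h.
water reaching the mixer = 27.985 (from concentrate) + 307.8×0.269 = 110.78 lb/h.
Product flow = 160.16 + 307.8 = 467.96 lb/h; water fraction = 0.237.

0.237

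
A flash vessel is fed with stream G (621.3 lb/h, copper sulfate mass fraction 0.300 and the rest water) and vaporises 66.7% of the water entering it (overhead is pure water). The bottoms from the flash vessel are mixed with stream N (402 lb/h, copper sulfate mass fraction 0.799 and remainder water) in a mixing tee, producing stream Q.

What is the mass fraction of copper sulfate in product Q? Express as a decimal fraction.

0.692

Vapour removed = 0.667×0.700×621.3 = 290.08 lb/h; concentrate = 331.22 lb/h.
copper sulfate reaching the mixer = 186.39 (from concentrate) + 402×0.799 = 507.59 lb/h.
Product flow = 331.22 + 402 = 733.22 lb/h; copper sulfate fraction = 0.692.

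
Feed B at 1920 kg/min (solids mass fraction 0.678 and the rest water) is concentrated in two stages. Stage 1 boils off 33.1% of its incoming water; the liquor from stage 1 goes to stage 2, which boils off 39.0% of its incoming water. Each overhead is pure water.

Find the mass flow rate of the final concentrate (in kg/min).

water in feed = 1920×0.322 = 618.24 kg/min.
After stage 1: water left = (1−0.331)×618.24 = 413.6; stream total = 1715.4 kg/min.
After stage 2: water left = (1−0.390)×413.6 = 252.3; final concentrate = 1554.1 kg/min.

1554 kg/min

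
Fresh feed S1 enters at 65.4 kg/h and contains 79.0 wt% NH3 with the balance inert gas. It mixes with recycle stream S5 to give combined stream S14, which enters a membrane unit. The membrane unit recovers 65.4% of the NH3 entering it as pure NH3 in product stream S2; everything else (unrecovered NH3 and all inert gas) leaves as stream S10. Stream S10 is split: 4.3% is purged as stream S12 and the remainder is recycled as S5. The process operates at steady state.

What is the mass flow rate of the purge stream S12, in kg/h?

inert gas enters only via S1 and leaves only via the purge: 65.4×0.210 = 0.043×(inert gas in S10), and the membrane unit passes all inert gas, so inert gas in S14 = inert gas in S10 = 319.4 kg/h.
NH3 in S14: m_A = 65.4×0.790 + (1−0.043)·(1−0.654)·m_A, so m_A = 51.666/0.6689 = 77.243 kg/h.
S10 = (1−0.654)×77.243 + 319.4 = 346.12 kg/h.
Purge S12 = 0.043×346.12 = 14.883 kg/h.

14.88 kg/h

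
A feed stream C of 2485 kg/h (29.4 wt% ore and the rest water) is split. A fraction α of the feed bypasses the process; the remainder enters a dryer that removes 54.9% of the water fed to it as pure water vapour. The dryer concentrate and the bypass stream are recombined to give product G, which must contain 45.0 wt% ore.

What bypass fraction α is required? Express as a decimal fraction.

0.106

All 2485×0.294 = 730.59 kg/h of ore reaches G, so G = 730.59/0.450 = 1623.5 kg/h and vapour = 861.47 kg/h.
The evaporator receives (1−α)·2485 of feed at 0.706 water and removes 0.549 of that water:
0.549×0.706×(1−α)×2485 = 861.47
(1−α) = 861.47/963.17 = 0.8944;  α = 0.1056.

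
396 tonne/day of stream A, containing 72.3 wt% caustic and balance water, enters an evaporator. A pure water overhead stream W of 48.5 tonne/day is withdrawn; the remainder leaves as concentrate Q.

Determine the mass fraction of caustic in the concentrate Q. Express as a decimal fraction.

caustic is not removed: 396×0.723 = 286.31 tonne/day of caustic enters Q.
Concentrate = 396 − 48.5 = 347.5 tonne/day.
Mass fraction = 286.31/347.5 = 0.824.

0.824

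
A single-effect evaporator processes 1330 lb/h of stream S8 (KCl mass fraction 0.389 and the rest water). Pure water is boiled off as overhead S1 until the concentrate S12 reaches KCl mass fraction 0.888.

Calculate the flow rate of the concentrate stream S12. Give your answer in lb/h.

582.6 lb/h

KCl is conserved: 1330×0.389 = 517.37 lb/h all reports to the concentrate.
Concentrate = 517.37/(target fraction) = 582.62 lb/h.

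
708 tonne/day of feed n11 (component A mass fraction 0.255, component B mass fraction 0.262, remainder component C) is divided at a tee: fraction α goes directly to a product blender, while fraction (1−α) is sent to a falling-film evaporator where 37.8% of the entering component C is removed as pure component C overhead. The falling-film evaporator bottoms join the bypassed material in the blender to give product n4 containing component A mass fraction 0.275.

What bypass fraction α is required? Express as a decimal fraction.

All 708×0.255 = 180.54 tonne/day of component A reaches n4, so n4 = 180.54/0.275 = 656.51 tonne/day and vapour = 51.491 tonne/day.
The evaporator receives (1−α)·708 of feed at 0.483 component C and removes 0.378 of that component C:
0.378×0.483×(1−α)×708 = 51.491
(1−α) = 51.491/129.26 = 0.3983;  α = 0.6017.

0.602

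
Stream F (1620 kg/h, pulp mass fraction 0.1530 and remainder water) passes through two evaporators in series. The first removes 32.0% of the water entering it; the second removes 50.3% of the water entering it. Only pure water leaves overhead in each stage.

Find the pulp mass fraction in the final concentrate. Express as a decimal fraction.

0.3483

water in feed = 1620×0.847 = 1372.1 kg/h.
After stage 1: water left = (1−0.320)×1372.1 = 933.06; stream total = 1180.9 kg/h.
After stage 2: water left = (1−0.503)×933.06 = 463.73; final concentrate = 711.59 kg/h.
pulp fraction = 247.86/711.59 = 0.3483.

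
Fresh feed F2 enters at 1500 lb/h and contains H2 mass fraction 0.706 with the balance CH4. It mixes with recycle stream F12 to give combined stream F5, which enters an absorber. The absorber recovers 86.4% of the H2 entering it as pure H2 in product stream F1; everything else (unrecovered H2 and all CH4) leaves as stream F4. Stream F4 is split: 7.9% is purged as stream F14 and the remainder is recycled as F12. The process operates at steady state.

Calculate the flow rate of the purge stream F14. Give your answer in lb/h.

CH4 enters only via F2 and leaves only via the purge: 1500×0.294 = 0.079×(CH4 in F4), and the absorber passes all CH4, so CH4 in F5 = CH4 in F4 = 5582.3 lb/h.
H2 in F5: m_A = 1500×0.706 + (1−0.079)·(1−0.864)·m_A, so m_A = 1059/0.8747 = 1210.6 lb/h.
F4 = (1−0.864)×1210.6 + 5582.3 = 5746.9 lb/h.
Purge F14 = 0.079×5746.9 = 454.01 lb/h.

454 lb/h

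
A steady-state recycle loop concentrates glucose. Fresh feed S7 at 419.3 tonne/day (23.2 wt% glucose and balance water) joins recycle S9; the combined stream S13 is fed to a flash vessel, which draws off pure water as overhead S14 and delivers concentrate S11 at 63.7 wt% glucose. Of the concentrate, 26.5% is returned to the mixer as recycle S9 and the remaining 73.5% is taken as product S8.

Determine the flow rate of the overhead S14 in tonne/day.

266.6 tonne/day

Overall glucose balance (none leaves overhead): glucose in fresh feed = glucose in product, i.e. 419.3×0.232 = (1−0.265)·S11·0.637.
S11 = 97.278/(0.637×0.735) = 207.77 tonne/day.
Recycle S9 = 0.265×207.77 = 55.059 tonne/day.
Combined feed S13 = 419.3 + 55.059 = 474.36 tonne/day.
Overhead S14 = S13 − S11 = 474.36 − 207.77 = 266.59 tonne/day.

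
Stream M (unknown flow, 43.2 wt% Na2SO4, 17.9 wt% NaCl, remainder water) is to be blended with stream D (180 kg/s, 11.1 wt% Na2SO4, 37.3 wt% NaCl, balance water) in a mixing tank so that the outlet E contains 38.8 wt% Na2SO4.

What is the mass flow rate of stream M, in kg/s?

1133 kg/s

Let M be the unknown flow. Total out = 180 + M.
Na2SO4 balance: 19.98 + 0.432·M = 0.388·(180 + M)
(0.432 − 0.388)·M = 0.388×180 − 19.98 = 49.86
M = 49.86 / 0.044 = 1133.2 kg/s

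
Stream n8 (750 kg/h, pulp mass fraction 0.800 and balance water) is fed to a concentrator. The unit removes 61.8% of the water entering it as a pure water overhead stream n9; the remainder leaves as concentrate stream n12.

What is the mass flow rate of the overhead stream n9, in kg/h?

92.7 kg/h

water entering = 750×0.200 = 150 kg/h; overhead removed = 0.618×150 = 92.7 kg/h.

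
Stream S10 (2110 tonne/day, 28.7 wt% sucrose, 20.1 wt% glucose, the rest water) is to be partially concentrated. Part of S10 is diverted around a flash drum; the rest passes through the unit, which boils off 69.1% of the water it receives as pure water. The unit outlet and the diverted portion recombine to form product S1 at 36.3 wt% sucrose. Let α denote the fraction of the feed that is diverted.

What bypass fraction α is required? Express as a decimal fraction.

0.408

All 2110×0.287 = 605.57 tonne/day of sucrose reaches S1, so S1 = 605.57/0.363 = 1668.2 tonne/day and vapour = 441.76 tonne/day.
The evaporator receives (1−α)·2110 of feed at 0.512 water and removes 0.691 of that water:
0.691×0.512×(1−α)×2110 = 441.76
(1−α) = 441.76/746.5 = 0.5918;  α = 0.4082.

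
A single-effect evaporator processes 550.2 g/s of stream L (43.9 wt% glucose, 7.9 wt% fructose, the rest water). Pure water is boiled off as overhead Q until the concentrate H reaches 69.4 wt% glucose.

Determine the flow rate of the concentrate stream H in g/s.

348 g/s

glucose is conserved: 550.2×0.439 = 241.54 g/s all reports to the concentrate.
Concentrate = 241.54/(target fraction) = 348.04 g/s.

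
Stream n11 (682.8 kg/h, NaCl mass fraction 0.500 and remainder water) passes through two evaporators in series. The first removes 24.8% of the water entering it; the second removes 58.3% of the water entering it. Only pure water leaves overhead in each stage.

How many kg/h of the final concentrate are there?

water in feed = 682.8×0.500 = 341.4 kg/h.
After stage 1: water left = (1−0.248)×341.4 = 256.73; stream total = 598.13 kg/h.
After stage 2: water left = (1−0.583)×256.73 = 107.06; final concentrate = 448.46 kg/h.

448.5 kg/h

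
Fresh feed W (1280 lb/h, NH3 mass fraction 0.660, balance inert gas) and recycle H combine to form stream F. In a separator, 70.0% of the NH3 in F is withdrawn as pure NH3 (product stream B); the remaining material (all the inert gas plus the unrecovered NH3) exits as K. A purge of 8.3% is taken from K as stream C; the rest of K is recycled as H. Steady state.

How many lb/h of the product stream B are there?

NH3 in F: m_A = 1280×0.660 + (1−0.083)·(1−0.700)·m_A, so m_A = 844.8/0.7249 = 1165.4 lb/h.
Product B = 0.700×1165.4 = 815.78 lb/h.

815.8 lb/h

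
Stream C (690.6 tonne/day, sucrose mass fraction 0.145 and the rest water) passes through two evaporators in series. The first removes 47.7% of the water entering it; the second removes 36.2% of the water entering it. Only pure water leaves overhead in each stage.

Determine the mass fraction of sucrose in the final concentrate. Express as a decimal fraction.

water in feed = 690.6×0.855 = 590.46 tonne/day.
After stage 1: water left = (1−0.477)×590.46 = 308.81; stream total = 408.95 tonne/day.
After stage 2: water left = (1−0.362)×308.81 = 197.02; final concentrate = 297.16 tonne/day.
sucrose fraction = 100.14/297.16 = 0.337.

0.337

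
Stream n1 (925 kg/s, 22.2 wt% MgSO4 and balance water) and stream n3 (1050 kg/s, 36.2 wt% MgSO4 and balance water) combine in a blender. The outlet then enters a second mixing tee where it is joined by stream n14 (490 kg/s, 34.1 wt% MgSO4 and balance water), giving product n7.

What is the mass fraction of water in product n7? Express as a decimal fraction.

Overall, product flow = 2465 kg/s.
water in = 925×0.778 + 1050×0.638 + 490×0.659 = 1712.5 kg/s.
water fraction in n7 = 0.695.

0.695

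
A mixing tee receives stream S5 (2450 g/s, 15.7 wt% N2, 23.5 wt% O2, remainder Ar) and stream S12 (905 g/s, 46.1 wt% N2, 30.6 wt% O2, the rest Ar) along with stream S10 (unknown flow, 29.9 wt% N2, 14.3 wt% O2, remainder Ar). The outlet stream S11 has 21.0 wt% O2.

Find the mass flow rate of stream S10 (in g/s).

2211 g/s

Let S10 be the unknown flow. Total out = 3355 + S10.
O2 balance: 852.68 + 0.143·S10 = 0.210·(3355 + S10)
(0.143 − 0.210)·S10 = 0.210×3355 − 852.68 = -148.13
S10 = -148.13 / -0.067 = 2210.9 g/s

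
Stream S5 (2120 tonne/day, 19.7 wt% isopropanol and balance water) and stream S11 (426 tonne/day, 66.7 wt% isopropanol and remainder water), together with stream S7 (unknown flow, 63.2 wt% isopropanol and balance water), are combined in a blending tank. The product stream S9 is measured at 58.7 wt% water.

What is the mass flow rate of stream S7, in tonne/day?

1597 tonne/day

Let S7 be the unknown flow. Total out = 2546 + S7.
water balance: 1844.2 + 0.368·S7 = 0.587·(2546 + S7)
(0.368 − 0.587)·S7 = 0.587×2546 − 1844.2 = -349.72
S7 = -349.72 / -0.219 = 1596.9 tonne/day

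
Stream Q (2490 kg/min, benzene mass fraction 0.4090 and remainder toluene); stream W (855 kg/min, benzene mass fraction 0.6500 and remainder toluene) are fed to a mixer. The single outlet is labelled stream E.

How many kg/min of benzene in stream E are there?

1574 kg/min

benzene out = benzene in = 2490×0.409 + 855×0.650 = 1574.2 kg/min.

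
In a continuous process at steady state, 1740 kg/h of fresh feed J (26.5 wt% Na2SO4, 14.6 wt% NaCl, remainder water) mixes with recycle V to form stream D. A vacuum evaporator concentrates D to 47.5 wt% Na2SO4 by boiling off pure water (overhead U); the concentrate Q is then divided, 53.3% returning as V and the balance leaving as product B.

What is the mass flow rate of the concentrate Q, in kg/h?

Overall Na2SO4 balance (none leaves overhead): Na2SO4 in fresh feed = Na2SO4 in product, i.e. 1740×0.265 = (1−0.533)·Q·0.475.
Q = 461.1/(0.475×0.467) = 2078.7 kg/h.

2079 kg/h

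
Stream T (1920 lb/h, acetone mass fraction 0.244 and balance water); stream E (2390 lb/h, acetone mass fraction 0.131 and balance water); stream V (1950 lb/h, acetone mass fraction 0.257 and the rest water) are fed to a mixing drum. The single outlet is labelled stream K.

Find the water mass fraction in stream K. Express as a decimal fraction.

Total flow out = 1920 + 2390 + 1950 = 6260 lb/h.
water in = 1920×0.756 + 2390×0.869 + 1950×0.743 = 4977.3 lb/h.
water mass fraction in K = 4977.3/6260 = 0.795.

0.795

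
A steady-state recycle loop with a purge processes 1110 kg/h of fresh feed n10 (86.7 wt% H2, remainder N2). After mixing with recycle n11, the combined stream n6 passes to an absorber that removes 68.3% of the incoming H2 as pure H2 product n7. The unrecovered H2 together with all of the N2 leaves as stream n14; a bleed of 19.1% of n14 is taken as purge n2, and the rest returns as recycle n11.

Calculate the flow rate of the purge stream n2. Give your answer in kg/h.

226 kg/h

N2 enters only via n10 and leaves only via the purge: 1110×0.133 = 0.191×(N2 in n14), and the absorber passes all N2, so N2 in n6 = N2 in n14 = 772.93 kg/h.
H2 in n6: m_A = 1110×0.867 + (1−0.191)·(1−0.683)·m_A, so m_A = 962.37/0.7435 = 1294.3 kg/h.
n14 = (1−0.683)×1294.3 + 772.93 = 1183.2 kg/h.
Purge n2 = 0.191×1183.2 = 226 kg/h.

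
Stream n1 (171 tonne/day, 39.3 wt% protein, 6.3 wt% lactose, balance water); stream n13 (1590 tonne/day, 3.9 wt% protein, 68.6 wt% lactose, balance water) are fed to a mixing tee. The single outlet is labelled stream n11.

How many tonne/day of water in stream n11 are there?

water out = water in = 171×0.544 + 1590×0.275 = 530.27 tonne/day.

530.3 tonne/day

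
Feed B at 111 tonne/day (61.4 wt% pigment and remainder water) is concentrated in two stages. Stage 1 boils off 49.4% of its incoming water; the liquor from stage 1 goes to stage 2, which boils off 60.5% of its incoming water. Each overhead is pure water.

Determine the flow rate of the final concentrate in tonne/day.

76.72 tonne/day

water in feed = 111×0.386 = 42.846 tonne/day.
After stage 1: water left = (1−0.494)×42.846 = 21.68; stream total = 89.834 tonne/day.
After stage 2: water left = (1−0.605)×21.68 = 8.5636; final concentrate = 76.718 tonne/day.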